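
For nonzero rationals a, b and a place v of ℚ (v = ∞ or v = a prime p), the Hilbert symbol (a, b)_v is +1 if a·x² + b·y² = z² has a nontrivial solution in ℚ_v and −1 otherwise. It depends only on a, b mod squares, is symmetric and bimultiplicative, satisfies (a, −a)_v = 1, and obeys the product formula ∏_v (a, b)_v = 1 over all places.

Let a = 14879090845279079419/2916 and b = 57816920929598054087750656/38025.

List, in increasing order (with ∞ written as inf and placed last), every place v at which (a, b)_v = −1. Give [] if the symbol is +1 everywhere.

(a, b) ≡ (19, 1309) mod (ℚ^×)²; places V = {2, 3, 5, 7, 11, 13, 17, 19, 23, ∞}.
(a,b)_3: α=-6, u≡1; β=-2, v≡1 (mod 3); (1|3)=+1, (1|3)=+1; sign (−1)^0·+1^-2·+1^-6 = +1.
(a,b)_5: α=0, u≡4; β=-2, v≡1 (mod 5); (4|5)=+1, (1|5)=+1; sign (−1)^0·+1^-2·+1^0 = +1.
(a,b)_11: α=2, u≡10; β=1, v≡1 (mod 11); (10|11)=-1, (1|11)=+1; sign (−1)^0·-1^1·+1^2 = -1.
(a,b)_13: α=2, u≡8; β=-2, v≡4 (mod 13); (8|13)=-1, (4|13)=+1; sign (−1)^0·-1^-2·+1^2 = +1.
(a,b)_∞: sgn(19)=+, sgn(1309)=+, so +1.
(a,b)_2: α=-2, β=10; u≡3, v≡5 (mod 8); ε(u)ε(v)=1·0, αω(v)=-2·1, βω(u)=10·1; sum ≡ 0  ⇒  +1.
(a,b)_17: α=4, u≡16; β=7, v≡13 (mod 17); (16|17)=+1, (13|17)=+1; sign (−1)^0·+1^7·+1^4 = +1.
(a,b)_19: α=3, u≡16; β=4, v≡6 (mod 19); (16|19)=+1, (6|19)=+1; sign (−1)^0·+1^4·+1^3 = +1.
(a,b)_23: α=2, u≡17; β=4, v≡5 (mod 23); (17|23)=-1, (5|23)=-1; sign (−1)^0·-1^4·-1^2 = +1.
(a,b)_7: α=4, u≡6; β=3, v≡5 (mod 7); (6|7)=-1, (5|7)=-1; sign (−1)^0·-1^3·-1^4 = -1.
(19, 1309 / ℚ) ramifies at {7, 11}: a division algebra.

[7, 11]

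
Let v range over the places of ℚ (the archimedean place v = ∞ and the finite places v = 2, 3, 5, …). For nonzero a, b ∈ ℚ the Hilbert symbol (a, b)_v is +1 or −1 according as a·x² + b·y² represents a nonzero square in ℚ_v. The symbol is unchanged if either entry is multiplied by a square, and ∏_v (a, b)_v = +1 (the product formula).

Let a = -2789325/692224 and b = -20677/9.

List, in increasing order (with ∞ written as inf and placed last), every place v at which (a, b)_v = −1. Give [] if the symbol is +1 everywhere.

(a, b) ≡ (-253, -20677) mod (ℚ^×)²; places V = {2, 3, 5, 7, 11, 13, 23, 29, 31, ∞}.
(a,b)_7: α=2, u≡6; β=0, v≡4 (mod 7); (6|7)=-1, (4|7)=+1; sign (−1)^0·-1^0·+1^2 = +1.
(a,b)_2: α=-12, β=0; u≡3, v≡3 (mod 8); ε(u)ε(v)=1·1, αω(v)=-12·1, βω(u)=0·1; sum ≡ 1  ⇒  -1.
(a,b)_13: α=-2, u≡7; β=0, v≡5 (mod 13); (7|13)=-1, (5|13)=-1; sign (−1)^0·-1^0·-1^-2 = +1.
(a,b)_23: α=1, u≡6; β=1, v≡10 (mod 23); (6|23)=+1, (10|23)=-1; sign (−1)^1·+1^1·-1^1 = +1.
(a,b)_31: α=0, u≡27; β=1, v≡12 (mod 31); (27|31)=-1, (12|31)=-1; sign (−1)^0·-1^1·-1^0 = -1.
(a,b)_29: α=0, u≡3; β=1, v≡11 (mod 29); (3|29)=-1, (11|29)=-1; sign (−1)^0·-1^1·-1^0 = -1.
(a,b)_3: α=2, u≡2; β=-2, v≡2 (mod 3); (2|3)=-1, (2|3)=-1; sign (−1)^0·-1^-2·-1^2 = +1.
(a,b)_5: α=2, u≡3; β=0, v≡2 (mod 5); (3|5)=-1, (2|5)=-1; sign (−1)^0·-1^0·-1^2 = +1.
(a,b)_∞: sgn(-253)=−, sgn(-20677)=−, so -1.
(a,b)_11: α=1, u≡6; β=0, v≡4 (mod 11); (6|11)=-1, (4|11)=+1; sign (−1)^0·-1^0·+1^1 = +1.
(-253, -20677 / ℚ) ramifies at {2, 29, 31, ∞}: a division algebra.

[2, 29, 31, inf]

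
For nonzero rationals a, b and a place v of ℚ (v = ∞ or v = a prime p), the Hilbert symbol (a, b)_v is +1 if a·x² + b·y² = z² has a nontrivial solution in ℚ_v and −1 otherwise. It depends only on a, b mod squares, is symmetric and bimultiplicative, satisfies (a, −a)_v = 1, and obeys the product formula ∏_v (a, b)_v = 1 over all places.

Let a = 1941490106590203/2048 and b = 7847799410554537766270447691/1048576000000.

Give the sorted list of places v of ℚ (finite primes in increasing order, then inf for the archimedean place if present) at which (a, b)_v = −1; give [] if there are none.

[19, 29]

Mod squares: a ≡ 30566, b ≡ 19. Check v ∈ {∞, 2, 3, 5, 7, 13, 17, 19, 29, 31, 37, 41}.
v=7: a=7^0·(≡2), b=7^2·(≡6) mod 7; (2|7)=+1, (6|7)=-1; (−1)^{0·2·3}·(+1)^2·(-1)^0 = +1.
v=19: a=19^2·(≡13), b=19^3·(≡4) mod 19; (13|19)=-1, (4|19)=+1; (−1)^{2·3·9}·(-1)^3·(+1)^2 = -1.
v=37: a=37^2·(≡26), b=37^2·(≡29) mod 37; (26|37)=+1, (29|37)=-1; (−1)^{2·2·18}·(+1)^2·(-1)^2 = +1.
v=2: v_2(a)=-11, v_2(b)=-26; units ≡ 3, 3 (mod 8); ε·ε+αω+βω = 1·1+-11·1+-26·1 ≡ 0  ⇒  (a,b)_2 = +1.
v=41: a=41^0·(≡33), b=41^2·(≡17) mod 41; (33|41)=+1, (17|41)=-1; (−1)^{0·2·20}·(+1)^2·(-1)^0 = +1.
v=3: a=3^2·(≡2), b=3^2·(≡1) mod 3; (2|3)=-1, (1|3)=+1; (−1)^{2·2·1}·(-1)^2·(+1)^2 = +1.
v=∞: 30566 > 0 and 19 > 0  ⇒  (a,b)_∞ = +1.
v=13: a=13^4·(≡1), b=13^6·(≡7) mod 13; (1|13)=+1, (7|13)=-1; (−1)^{4·6·6}·(+1)^6·(-1)^4 = +1.
v=31: a=31^1·(≡16), b=31^2·(≡8) mod 31; (16|31)=+1, (8|31)=+1; (−1)^{1·2·15}·(+1)^2·(+1)^1 = +1.
v=29: a=29^1·(≡3), b=29^2·(≡26) mod 29; (3|29)=-1, (26|29)=-1; (−1)^{1·2·14}·(-1)^2·(-1)^1 = -1.
v=5: a=5^0·(≡1), b=5^-6·(≡4) mod 5; (1|5)=+1, (4|5)=+1; (−1)^{0·-6·2}·(+1)^-6·(+1)^0 = +1.
v=17: a=17^1·(≡4), b=17^2·(≡13) mod 17; (4|17)=+1, (13|17)=+1; (−1)^{1·2·8}·(+1)^2·(+1)^1 = +1.
|Ram(30566, 19)| = 2, even; anisotropic at {19, 29}.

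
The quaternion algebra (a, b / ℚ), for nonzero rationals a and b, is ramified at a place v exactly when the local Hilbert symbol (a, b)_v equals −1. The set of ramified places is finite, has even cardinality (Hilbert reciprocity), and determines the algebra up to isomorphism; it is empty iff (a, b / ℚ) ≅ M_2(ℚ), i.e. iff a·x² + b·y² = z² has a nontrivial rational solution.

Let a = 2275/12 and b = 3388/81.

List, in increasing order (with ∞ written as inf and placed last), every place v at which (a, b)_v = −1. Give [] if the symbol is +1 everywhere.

Mod squares: a ≡ 273, b ≡ 7. Check v ∈ {∞, 2, 3, 5, 7, 11, 13}.
v=13: a=13^1·(≡7), b=13^0·(≡7) mod 13; (7|13)=-1, (7|13)=-1; (−1)^{1·0·6}·(-1)^0·(-1)^1 = -1.
v=7: a=7^1·(≡2), b=7^1·(≡2) mod 7; (2|7)=+1, (2|7)=+1; (−1)^{1·1·3}·(+1)^1·(+1)^1 = -1.
v=2: v_2(a)=-2, v_2(b)=2; units ≡ 1, 7 (mod 8); ε·ε+αω+βω = 0·1+-2·0+2·0 ≡ 0  ⇒  (a,b)_2 = +1.
v=3: a=3^-1·(≡1), b=3^-4·(≡1) mod 3; (1|3)=+1, (1|3)=+1; (−1)^{-1·-4·1}·(+1)^-4·(+1)^-1 = +1.
v=5: a=5^2·(≡3), b=5^0·(≡3) mod 5; (3|5)=-1, (3|5)=-1; (−1)^{2·0·2}·(-1)^0·(-1)^2 = +1.
v=11: a=11^0·(≡9), b=11^2·(≡7) mod 11; (9|11)=+1, (7|11)=-1; (−1)^{0·2·5}·(+1)^2·(-1)^0 = +1.
v=∞: 273 > 0 and 7 > 0  ⇒  (a,b)_∞ = +1.
|Ram(273, 7)| = 2, even; anisotropic at {7, 13}.

[7, 13]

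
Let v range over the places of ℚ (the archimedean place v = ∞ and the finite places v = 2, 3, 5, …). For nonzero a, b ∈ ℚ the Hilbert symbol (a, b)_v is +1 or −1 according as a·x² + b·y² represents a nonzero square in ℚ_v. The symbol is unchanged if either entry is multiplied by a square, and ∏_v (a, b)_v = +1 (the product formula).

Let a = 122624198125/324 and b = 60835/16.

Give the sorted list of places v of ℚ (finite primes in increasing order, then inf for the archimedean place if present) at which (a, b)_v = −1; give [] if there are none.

Mod squares: a ≡ 1621477, b ≡ 115. Check v ∈ {∞, 2, 3, 5, 11, 13, 17, 23, 29}.
v=23: a=23^1·(≡2), b=23^3·(≡19) mod 23; (2|23)=+1, (19|23)=-1; (−1)^{1·3·11}·(+1)^3·(-1)^1 = +1.
v=29: a=29^1·(≡16), b=29^0·(≡5) mod 29; (16|29)=+1, (5|29)=+1; (−1)^{1·0·14}·(+1)^0·(+1)^1 = +1.
v=17: a=17^1·(≡14), b=17^0·(≡8) mod 17; (14|17)=-1, (8|17)=+1; (−1)^{1·0·8}·(-1)^0·(+1)^1 = +1.
v=13: a=13^1·(≡11), b=13^0·(≡7) mod 13; (11|13)=-1, (7|13)=-1; (−1)^{1·0·6}·(-1)^0·(-1)^1 = -1.
v=∞: 1621477 > 0 and 115 > 0  ⇒  (a,b)_∞ = +1.
v=2: v_2(a)=-2, v_2(b)=-4; units ≡ 5, 3 (mod 8); ε·ε+αω+βω = 0·1+-2·1+-4·1 ≡ 0  ⇒  (a,b)_2 = +1.
v=3: a=3^-4·(≡1), b=3^0·(≡1) mod 3; (1|3)=+1, (1|3)=+1; (−1)^{-4·0·1}·(+1)^0·(+1)^-4 = +1.
v=5: a=5^4·(≡3), b=5^1·(≡2) mod 5; (3|5)=-1, (2|5)=-1; (−1)^{4·1·2}·(-1)^1·(-1)^4 = -1.
v=11: a=11^3·(≡6), b=11^0·(≡1) mod 11; (6|11)=-1, (1|11)=+1; (−1)^{3·0·5}·(-1)^0·(+1)^3 = +1.
Ram(1621477, 115) = {5, 13}; no ℚ_5-point on the conic.

[5, 13]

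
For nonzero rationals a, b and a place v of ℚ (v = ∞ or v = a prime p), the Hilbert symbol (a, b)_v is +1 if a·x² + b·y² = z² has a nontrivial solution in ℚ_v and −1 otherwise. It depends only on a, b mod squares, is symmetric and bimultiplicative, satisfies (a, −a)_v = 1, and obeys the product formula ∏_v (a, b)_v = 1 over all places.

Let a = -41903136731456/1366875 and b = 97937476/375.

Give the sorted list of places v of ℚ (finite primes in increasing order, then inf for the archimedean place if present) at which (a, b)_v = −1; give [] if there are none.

[5, 7, 17, 19]

(a, b) ≡ (-6783, 25935) mod (ℚ^×)²; places V = {2, 3, 5, 7, 11, 13, 17, 19, ∞}.
(a,b)_11: α=2, u≡4; β=0, v≡10 (mod 11); (4|11)=+1, (10|11)=-1; sign (−1)^0·+1^0·-1^2 = +1.
(a,b)_7: α=3, u≡4; β=3, v≡4 (mod 7); (4|7)=+1, (4|7)=+1; sign (−1)^1·+1^3·+1^3 = -1.
(a,b)_13: α=2, u≡12; β=1, v≡2 (mod 13); (12|13)=+1, (2|13)=-1; sign (−1)^0·+1^1·-1^2 = +1.
(a,b)_17: α=3, u≡15; β=2, v≡6 (mod 17); (15|17)=+1, (6|17)=-1; sign (−1)^0·+1^2·-1^3 = -1.
(a,b)_2: α=6, β=2; u≡1, v≡7 (mod 8); ε(u)ε(v)=0·1, αω(v)=6·0, βω(u)=2·0; sum ≡ 0  ⇒  +1.
(a,b)_19: α=1, u≡6; β=1, v≡4 (mod 19); (6|19)=+1, (4|19)=+1; sign (−1)^1·+1^1·+1^1 = -1.
(a,b)_∞: sgn(-6783)=−, sgn(25935)=+, so +1.
(a,b)_3: α=-7, u≡1; β=-1, v≡2 (mod 3); (1|3)=+1, (2|3)=-1; sign (−1)^1·+1^-1·-1^-7 = +1.
(a,b)_5: α=-4, u≡2; β=-3, v≡2 (mod 5); (2|5)=-1, (2|5)=-1; sign (−1)^0·-1^-3·-1^-4 = -1.
(-6783, 25935 / ℚ) ramifies at {5, 7, 17, 19}: a division algebra.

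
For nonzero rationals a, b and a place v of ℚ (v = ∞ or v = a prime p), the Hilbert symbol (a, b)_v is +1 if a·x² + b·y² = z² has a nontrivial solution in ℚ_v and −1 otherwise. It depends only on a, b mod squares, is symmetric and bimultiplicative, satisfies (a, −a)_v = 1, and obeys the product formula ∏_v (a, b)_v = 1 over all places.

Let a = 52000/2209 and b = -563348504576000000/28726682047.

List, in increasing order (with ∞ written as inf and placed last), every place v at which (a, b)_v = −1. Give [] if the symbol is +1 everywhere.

[2, 5]

Mod squares: a ≡ 130, b ≡ -77. Check v ∈ {∞, 2, 5, 7, 11, 13, 17, 29, 47}.
v=47: a=47^-2·(≡18), b=47^-4·(≡37) mod 47; (18|47)=+1, (37|47)=+1; (−1)^{-2·-4·23}·(+1)^-4·(+1)^-2 = +1.
v=7: a=7^0·(≡1), b=7^-1·(≡5) mod 7; (1|7)=+1, (5|7)=-1; (−1)^{0·-1·3}·(+1)^-1·(-1)^0 = +1.
v=13: a=13^1·(≡4), b=13^2·(≡12) mod 13; (4|13)=+1, (12|13)=+1; (−1)^{1·2·6}·(+1)^2·(+1)^1 = +1.
v=2: v_2(a)=5, v_2(b)=26; units ≡ 1, 3 (mod 8); ε·ε+αω+βω = 0·1+5·1+26·0 ≡ 1  ⇒  (a,b)_2 = -1.
v=11: a=11^0·(≡4), b=11^1·(≡4) mod 11; (4|11)=+1, (4|11)=+1; (−1)^{0·1·5}·(+1)^1·(+1)^0 = +1.
v=5: a=5^3·(≡4), b=5^6·(≡3) mod 5; (4|5)=+1, (3|5)=-1; (−1)^{3·6·2}·(+1)^6·(-1)^3 = -1.
v=29: a=29^0·(≡18), b=29^-2·(≡10) mod 29; (18|29)=-1, (10|29)=-1; (−1)^{0·-2·14}·(-1)^-2·(-1)^0 = +1.
v=17: a=17^0·(≡3), b=17^2·(≡4) mod 17; (3|17)=-1, (4|17)=+1; (−1)^{0·2·8}·(-1)^2·(+1)^0 = +1.
v=∞: 130 > 0 and -77 < 0  ⇒  (a,b)_∞ = +1.
(130, -77 / ℚ) ramifies at {2, 5}: a division algebra.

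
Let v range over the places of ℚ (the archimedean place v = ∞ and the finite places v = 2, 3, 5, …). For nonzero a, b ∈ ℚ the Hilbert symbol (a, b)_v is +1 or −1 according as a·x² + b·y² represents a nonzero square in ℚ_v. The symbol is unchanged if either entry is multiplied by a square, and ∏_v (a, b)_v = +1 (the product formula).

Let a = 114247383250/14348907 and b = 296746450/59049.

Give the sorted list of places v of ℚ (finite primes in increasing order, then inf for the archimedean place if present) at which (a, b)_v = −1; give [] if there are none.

(a, b) ≡ (390, 2002) mod (ℚ^×)²; places V = {2, 3, 5, 7, 11, 13, ∞}.
(a,b)_2: α=1, β=1; u≡3, v≡1 (mod 8); ε(u)ε(v)=1·0, αω(v)=1·0, βω(u)=1·1; sum ≡ 1  ⇒  -1.
(a,b)_∞: sgn(390)=+, sgn(2002)=+, so +1.
(a,b)_3: α=-15, u≡1; β=-10, v≡1 (mod 3); (1|3)=+1, (1|3)=+1; sign (−1)^0·+1^-10·+1^-15 = +1.
(a,b)_11: α=4, u≡4; β=3, v≡2 (mod 11); (4|11)=+1, (2|11)=-1; sign (−1)^0·+1^3·-1^4 = +1.
(a,b)_13: α=1, u≡3; β=1, v≡5 (mod 13); (3|13)=+1, (5|13)=-1; sign (−1)^0·+1^1·-1^1 = -1.
(a,b)_5: α=3, u≡3; β=2, v≡2 (mod 5); (3|5)=-1, (2|5)=-1; sign (−1)^0·-1^2·-1^3 = -1.
(a,b)_7: α=4, u≡6; β=3, v≡5 (mod 7); (6|7)=-1, (5|7)=-1; sign (−1)^0·-1^3·-1^4 = -1.
|Ram(390, 2002)| = 4, even; anisotropic at {2, 5, 7, 13}.

[2, 5, 7, 13]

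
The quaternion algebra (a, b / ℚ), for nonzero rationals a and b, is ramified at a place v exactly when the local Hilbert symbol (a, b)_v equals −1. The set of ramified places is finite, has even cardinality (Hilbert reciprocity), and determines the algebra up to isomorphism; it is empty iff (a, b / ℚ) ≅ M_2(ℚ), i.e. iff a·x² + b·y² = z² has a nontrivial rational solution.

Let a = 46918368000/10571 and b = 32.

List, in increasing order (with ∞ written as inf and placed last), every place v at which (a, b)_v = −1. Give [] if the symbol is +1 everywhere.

(a, b) ≡ (6545, 2) mod (ℚ^×)²; places V = {2, 3, 5, 7, 11, 17, 31, 37, ∞}.
(a,b)_11: α=-1, u≡5; β=0, v≡10 (mod 11); (5|11)=+1, (10|11)=-1; sign (−1)^0·+1^0·-1^-1 = -1.
(a,b)_17: α=1, u≡5; β=0, v≡15 (mod 17); (5|17)=-1, (15|17)=+1; sign (−1)^0·-1^0·+1^1 = +1.
(a,b)_2: α=8, β=5; u≡1, v≡1 (mod 8); ε(u)ε(v)=0·0, αω(v)=8·0, βω(u)=5·0; sum ≡ 0  ⇒  +1.
(a,b)_3: α=2, u≡2; β=0, v≡2 (mod 3); (2|3)=-1, (2|3)=-1; sign (−1)^0·-1^0·-1^2 = +1.
(a,b)_7: α=1, u≡2; β=0, v≡4 (mod 7); (2|7)=+1, (4|7)=+1; sign (−1)^0·+1^0·+1^1 = +1.
(a,b)_5: α=3, u≡4; β=0, v≡2 (mod 5); (4|5)=+1, (2|5)=-1; sign (−1)^0·+1^0·-1^3 = -1.
(a,b)_∞: sgn(6545)=+, sgn(2)=+, so +1.
(a,b)_37: α=2, u≡26; β=0, v≡32 (mod 37); (26|37)=+1, (32|37)=-1; sign (−1)^0·+1^0·-1^2 = +1.
(a,b)_31: α=-2, u≡28; β=0, v≡1 (mod 31); (28|31)=+1, (1|31)=+1; sign (−1)^0·+1^0·+1^-2 = +1.
|Ram(6545, 2)| = 2, even; anisotropic at {5, 11}.

[5, 11]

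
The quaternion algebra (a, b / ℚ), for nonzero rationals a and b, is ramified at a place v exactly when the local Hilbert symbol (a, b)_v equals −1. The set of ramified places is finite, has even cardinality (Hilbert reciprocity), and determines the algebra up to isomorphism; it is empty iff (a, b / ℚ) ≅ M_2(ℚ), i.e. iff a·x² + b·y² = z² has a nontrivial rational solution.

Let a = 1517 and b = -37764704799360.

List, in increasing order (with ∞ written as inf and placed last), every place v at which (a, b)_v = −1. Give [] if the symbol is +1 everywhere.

[2, 5, 7, 11]

(a, b) ≡ (1517, -28490) mod (ℚ^×)²; places V = {2, 3, 5, 7, 11, 37, 41, ∞}.
(a,b)_37: α=1, u≡4; β=3, v≡21 (mod 37); (4|37)=+1, (21|37)=+1; sign (−1)^0·+1^3·+1^1 = +1.
(a,b)_5: α=0, u≡2; β=1, v≡3 (mod 5); (2|5)=-1, (3|5)=-1; sign (−1)^0·-1^1·-1^0 = -1.
(a,b)_7: α=0, u≡5; β=1, v≡4 (mod 7); (5|7)=-1, (4|7)=+1; sign (−1)^0·-1^1·+1^0 = -1.
(a,b)_∞: sgn(1517)=+, sgn(-28490)=−, so +1.
(a,b)_3: α=0, u≡2; β=2, v≡1 (mod 3); (2|3)=-1, (1|3)=+1; sign (−1)^0·-1^2·+1^0 = +1.
(a,b)_2: α=0, β=7; u≡5, v≡3 (mod 8); ε(u)ε(v)=0·1, αω(v)=0·1, βω(u)=7·1; sum ≡ 1  ⇒  -1.
(a,b)_11: α=0, u≡10; β=1, v≡2 (mod 11); (10|11)=-1, (2|11)=-1; sign (−1)^0·-1^1·-1^0 = -1.
(a,b)_41: α=1, u≡37; β=2, v≡37 (mod 41); (37|41)=+1, (37|41)=+1; sign (−1)^0·+1^2·+1^1 = +1.
Ram(1517, -28490) = {2, 5, 7, 11}; no ℚ_2-point on the conic.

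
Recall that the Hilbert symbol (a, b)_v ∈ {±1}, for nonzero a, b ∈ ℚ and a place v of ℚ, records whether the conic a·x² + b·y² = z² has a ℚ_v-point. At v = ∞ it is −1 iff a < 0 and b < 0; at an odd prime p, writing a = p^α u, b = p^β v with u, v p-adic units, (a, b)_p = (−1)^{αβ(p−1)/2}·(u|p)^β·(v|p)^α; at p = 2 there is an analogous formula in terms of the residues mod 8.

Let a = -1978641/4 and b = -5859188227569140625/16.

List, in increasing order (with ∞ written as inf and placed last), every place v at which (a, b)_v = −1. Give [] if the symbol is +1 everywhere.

[2, 7, 19, inf]

Mod squares: a ≡ -609, b ≡ -57. Check v ∈ {∞, 2, 3, 5, 7, 19, 29}.
v=19: a=19^2·(≡12), b=19^5·(≡7) mod 19; (12|19)=-1, (7|19)=+1; (−1)^{2·5·9}·(-1)^5·(+1)^2 = -1.
v=∞: -609 < 0 and -57 < 0  ⇒  (a,b)_∞ = -1.
v=29: a=29^1·(≡2), b=29^2·(≡16) mod 29; (2|29)=-1, (16|29)=+1; (−1)^{1·2·14}·(-1)^2·(+1)^1 = +1.
v=5: a=5^0·(≡1), b=5^8·(≡3) mod 5; (1|5)=+1, (3|5)=-1; (−1)^{0·8·2}·(+1)^8·(-1)^0 = +1.
v=3: a=3^3·(≡1), b=3^1·(≡2) mod 3; (1|3)=+1, (2|3)=-1; (−1)^{3·1·1}·(+1)^1·(-1)^3 = +1.
v=2: v_2(a)=-2, v_2(b)=-4; units ≡ 7, 7 (mod 8); ε·ε+αω+βω = 1·1+-2·0+-4·0 ≡ 1  ⇒  (a,b)_2 = -1.
v=7: a=7^1·(≡1), b=7^4·(≡3) mod 7; (1|7)=+1, (3|7)=-1; (−1)^{1·4·3}·(+1)^4·(-1)^1 = -1.
|Ram(-609, -57)| = 4, even; anisotropic at {2, 7, 19, ∞}.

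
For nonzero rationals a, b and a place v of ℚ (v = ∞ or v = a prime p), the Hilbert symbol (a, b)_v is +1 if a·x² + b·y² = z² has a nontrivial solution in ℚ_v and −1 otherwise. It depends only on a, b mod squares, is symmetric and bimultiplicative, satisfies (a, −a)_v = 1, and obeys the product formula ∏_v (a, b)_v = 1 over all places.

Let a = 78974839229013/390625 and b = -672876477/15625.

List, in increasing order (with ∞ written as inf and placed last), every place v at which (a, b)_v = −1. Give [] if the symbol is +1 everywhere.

[7, 13]

(a, b) ≡ (13, -2093) mod (ℚ^×)²; places V = {2, 3, 5, 7, 13, 23, ∞}.
(a,b)_5: α=-8, u≡3; β=-6, v≡3 (mod 5); (3|5)=-1, (3|5)=-1; sign (−1)^0·-1^-6·-1^-8 = +1.
(a,b)_2: α=0, β=0; u≡5, v≡3 (mod 8); ε(u)ε(v)=0·1, αω(v)=0·1, βω(u)=0·1; sum ≡ 0  ⇒  +1.
(a,b)_23: α=2, u≡12; β=1, v≡8 (mod 23); (12|23)=+1, (8|23)=+1; sign (−1)^0·+1^1·+1^2 = +1.
(a,b)_13: α=1, u≡1; β=1, v≡8 (mod 13); (1|13)=+1, (8|13)=-1; sign (−1)^0·+1^1·-1^1 = -1.
(a,b)_3: α=14, u≡1; β=8, v≡1 (mod 3); (1|3)=+1, (1|3)=+1; sign (−1)^0·+1^8·+1^14 = +1.
(a,b)_∞: sgn(13)=+, sgn(-2093)=−, so +1.
(a,b)_7: α=4, u≡5; β=3, v≡4 (mod 7); (5|7)=-1, (4|7)=+1; sign (−1)^0·-1^3·+1^4 = -1.
Ram(13, -2093) = {7, 13}; no ℚ_7-point on the conic.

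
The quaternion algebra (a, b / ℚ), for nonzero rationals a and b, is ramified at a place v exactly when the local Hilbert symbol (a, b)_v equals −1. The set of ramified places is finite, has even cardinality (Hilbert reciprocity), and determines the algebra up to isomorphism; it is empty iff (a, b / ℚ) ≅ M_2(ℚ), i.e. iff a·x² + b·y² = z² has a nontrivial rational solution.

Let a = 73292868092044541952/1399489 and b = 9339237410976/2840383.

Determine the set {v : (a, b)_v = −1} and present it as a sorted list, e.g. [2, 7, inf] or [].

[2, 11, 19, 29]

(a, b) ≡ (2, 1442518) mod (ℚ^×)²; places V = {2, 3, 7, 11, 13, 17, 19, 29, ∞}.
(a,b)_17: α=4, u≡15; β=3, v≡7 (mod 17); (15|17)=+1, (7|17)=-1; sign (−1)^0·+1^3·-1^4 = +1.
(a,b)_13: α=-4, u≡5; β=-2, v≡4 (mod 13); (5|13)=-1, (4|13)=+1; sign (−1)^0·-1^-2·+1^-4 = +1.
(a,b)_29: α=2, u≡21; β=1, v≡23 (mod 29); (21|29)=-1, (23|29)=+1; sign (−1)^0·-1^1·+1^2 = -1.
(a,b)_11: α=2, u≡2; β=3, v≡7 (mod 11); (2|11)=-1, (7|11)=-1; sign (−1)^0·-1^3·-1^2 = -1.
(a,b)_∞: sgn(2)=+, sgn(1442518)=+, so +1.
(a,b)_19: α=2, u≡12; β=1, v≡17 (mod 19); (12|19)=-1, (17|19)=+1; sign (−1)^0·-1^1·+1^2 = -1.
(a,b)_2: α=15, β=5; u≡1, v≡3 (mod 8); ε(u)ε(v)=0·1, αω(v)=15·1, βω(u)=5·0; sum ≡ 1  ⇒  -1.
(a,b)_7: α=-2, u≡4; β=-5, v≡4 (mod 7); (4|7)=+1, (4|7)=+1; sign (−1)^0·+1^-5·+1^-2 = +1.
(a,b)_3: α=6, u≡2; β=4, v≡1 (mod 3); (2|3)=-1, (1|3)=+1; sign (−1)^0·-1^4·+1^6 = +1.
|Ram(2, 1442518)| = 4, even; anisotropic at {2, 11, 19, 29}.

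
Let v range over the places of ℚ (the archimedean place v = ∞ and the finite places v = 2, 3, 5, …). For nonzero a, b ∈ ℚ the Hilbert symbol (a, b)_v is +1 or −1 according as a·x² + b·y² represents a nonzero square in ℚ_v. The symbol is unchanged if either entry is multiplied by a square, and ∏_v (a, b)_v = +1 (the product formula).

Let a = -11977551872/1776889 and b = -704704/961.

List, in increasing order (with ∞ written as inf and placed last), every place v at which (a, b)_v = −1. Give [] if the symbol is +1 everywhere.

[11, inf]

Mod squares: a ≡ -143, b ≡ -91. Check v ∈ {∞, 2, 7, 11, 13, 31, 43}.
v=13: a=13^3·(≡6), b=13^1·(≡11) mod 13; (6|13)=-1, (11|13)=-1; (−1)^{3·1·6}·(-1)^1·(-1)^3 = +1.
v=∞: -143 < 0 and -91 < 0  ⇒  (a,b)_∞ = -1.
v=43: a=43^-2·(≡3), b=43^0·(≡13) mod 43; (3|43)=-1, (13|43)=+1; (−1)^{-2·0·21}·(-1)^0·(+1)^-2 = +1.
v=31: a=31^-2·(≡17), b=31^-2·(≡19) mod 31; (17|31)=-1, (19|31)=+1; (−1)^{-2·-2·15}·(-1)^-2·(+1)^-2 = +1.
v=11: a=11^3·(≡3), b=11^2·(≡7) mod 11; (3|11)=+1, (7|11)=-1; (−1)^{3·2·5}·(+1)^2·(-1)^3 = -1.
v=2: v_2(a)=12, v_2(b)=6; units ≡ 1, 5 (mod 8); ε·ε+αω+βω = 0·0+12·1+6·0 ≡ 0  ⇒  (a,b)_2 = +1.
v=7: a=7^0·(≡4), b=7^1·(≡1) mod 7; (4|7)=+1, (1|7)=+1; (−1)^{0·1·3}·(+1)^1·(+1)^0 = +1.
Ram(-143, -91) = {11, ∞}; no ℚ_11-point on the conic.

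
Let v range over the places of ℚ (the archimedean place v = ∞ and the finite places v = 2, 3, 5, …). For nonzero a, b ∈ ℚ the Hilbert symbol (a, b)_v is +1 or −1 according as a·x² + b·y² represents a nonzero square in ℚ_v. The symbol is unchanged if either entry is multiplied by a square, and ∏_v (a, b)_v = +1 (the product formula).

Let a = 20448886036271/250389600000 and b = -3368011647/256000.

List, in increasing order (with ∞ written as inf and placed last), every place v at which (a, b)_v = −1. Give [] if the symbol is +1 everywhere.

Mod squares: a ≡ 74865, b ≡ -1647030. Check v ∈ {∞, 2, 3, 5, 7, 11, 13, 17, 19, 23, 31}.
v=7: a=7^1·(≡6), b=7^1·(≡1) mod 7; (6|7)=-1, (1|7)=+1; (−1)^{1·1·3}·(-1)^1·(+1)^1 = +1.
v=∞: 74865 > 0 and -1647030 < 0  ⇒  (a,b)_∞ = +1.
v=31: a=31^1·(≡1), b=31^1·(≡4) mod 31; (1|31)=+1, (4|31)=+1; (−1)^{1·1·15}·(+1)^1·(+1)^1 = -1.
v=17: a=17^-2·(≡5), b=17^0·(≡1) mod 17; (5|17)=-1, (1|17)=+1; (−1)^{-2·0·8}·(-1)^0·(+1)^-2 = +1.
v=2: v_2(a)=-8, v_2(b)=-11; units ≡ 1, 5 (mod 8); ε·ε+αω+βω = 0·0+-8·1+-11·0 ≡ 0  ⇒  (a,b)_2 = +1.
v=3: a=3^-1·(≡1), b=3^1·(≡2) mod 3; (1|3)=+1, (2|3)=-1; (−1)^{-1·1·1}·(+1)^1·(-1)^-1 = +1.
v=23: a=23^5·(≡2), b=23^1·(≡3) mod 23; (2|23)=+1, (3|23)=+1; (−1)^{5·1·11}·(+1)^1·(+1)^5 = -1.
v=19: a=19^-2·(≡11), b=19^0·(≡6) mod 19; (11|19)=+1, (6|19)=+1; (−1)^{-2·0·9}·(+1)^0·(+1)^-2 = +1.
v=5: a=5^-5·(≡3), b=5^-3·(≡1) mod 5; (3|5)=-1, (1|5)=+1; (−1)^{-5·-3·2}·(-1)^-3·(+1)^-5 = -1.
v=13: a=13^0·(≡8), b=13^2·(≡7) mod 13; (8|13)=-1, (7|13)=-1; (−1)^{0·2·6}·(-1)^2·(-1)^0 = +1.
v=11: a=11^4·(≡8), b=11^3·(≡10) mod 11; (8|11)=-1, (10|11)=-1; (−1)^{4·3·5}·(-1)^3·(-1)^4 = -1.
(74865, -1647030 / ℚ) ramifies at {5, 11, 23, 31}: a division algebra.

[5, 11, 23, 31]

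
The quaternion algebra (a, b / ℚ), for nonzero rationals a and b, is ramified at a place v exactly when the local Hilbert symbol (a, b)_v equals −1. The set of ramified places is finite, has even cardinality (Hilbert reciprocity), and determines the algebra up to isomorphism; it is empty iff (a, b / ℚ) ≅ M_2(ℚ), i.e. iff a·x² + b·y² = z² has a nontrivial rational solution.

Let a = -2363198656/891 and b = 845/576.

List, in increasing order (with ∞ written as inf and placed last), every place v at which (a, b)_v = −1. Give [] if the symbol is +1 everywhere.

[7, 13]

Mod squares: a ≡ -1001, b ≡ 5. Check v ∈ {∞, 2, 3, 5, 7, 11, 13}.
v=7: a=7^5·(≡4), b=7^0·(≡6) mod 7; (4|7)=+1, (6|7)=-1; (−1)^{5·0·3}·(+1)^0·(-1)^5 = -1.
v=2: v_2(a)=6, v_2(b)=-6; units ≡ 7, 5 (mod 8); ε·ε+αω+βω = 1·0+6·1+-6·0 ≡ 0  ⇒  (a,b)_2 = +1.
v=∞: -1001 < 0 and 5 > 0  ⇒  (a,b)_∞ = +1.
v=13: a=13^3·(≡9), b=13^2·(≡11) mod 13; (9|13)=+1, (11|13)=-1; (−1)^{3·2·6}·(+1)^2·(-1)^3 = -1.
v=11: a=11^-1·(≡7), b=11^0·(≡5) mod 11; (7|11)=-1, (5|11)=+1; (−1)^{-1·0·5}·(-1)^0·(+1)^-1 = +1.
v=3: a=3^-4·(≡1), b=3^-2·(≡2) mod 3; (1|3)=+1, (2|3)=-1; (−1)^{-4·-2·1}·(+1)^-2·(-1)^-4 = +1.
v=5: a=5^0·(≡4), b=5^1·(≡4) mod 5; (4|5)=+1, (4|5)=+1; (−1)^{0·1·2}·(+1)^1·(+1)^0 = +1.
(-1001, 5 / ℚ) ramifies at {7, 13}: a division algebra.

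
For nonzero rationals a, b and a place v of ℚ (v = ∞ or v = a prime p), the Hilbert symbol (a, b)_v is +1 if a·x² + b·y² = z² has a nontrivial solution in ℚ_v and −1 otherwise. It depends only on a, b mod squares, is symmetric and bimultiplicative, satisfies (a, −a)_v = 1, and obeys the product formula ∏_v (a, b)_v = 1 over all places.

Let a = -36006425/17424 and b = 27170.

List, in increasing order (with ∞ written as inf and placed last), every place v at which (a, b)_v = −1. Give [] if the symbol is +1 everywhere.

[5, 7, 11, 19]

(a, b) ≡ (-29393, 27170) mod (ℚ^×)²; places V = {2, 3, 5, 7, 11, 13, 17, 19, ∞}.
(a,b)_19: α=1, u≡4; β=1, v≡5 (mod 19); (4|19)=+1, (5|19)=+1; sign (−1)^1·+1^1·+1^1 = -1.
(a,b)_17: α=1, u≡12; β=0, v≡4 (mod 17); (12|17)=-1, (4|17)=+1; sign (−1)^0·-1^0·+1^1 = +1.
(a,b)_∞: sgn(-29393)=−, sgn(27170)=+, so +1.
(a,b)_13: α=1, u≡4; β=1, v≡10 (mod 13); (4|13)=+1, (10|13)=+1; sign (−1)^0·+1^1·+1^1 = +1.
(a,b)_3: α=-2, u≡1; β=0, v≡2 (mod 3); (1|3)=+1, (2|3)=-1; sign (−1)^0·+1^0·-1^-2 = +1.
(a,b)_5: α=2, u≡2; β=1, v≡4 (mod 5); (2|5)=-1, (4|5)=+1; sign (−1)^0·-1^1·+1^2 = -1.
(a,b)_2: α=-4, β=1; u≡7, v≡1 (mod 8); ε(u)ε(v)=1·0, αω(v)=-4·0, βω(u)=1·0; sum ≡ 0  ⇒  +1.
(a,b)_11: α=-2, u≡7; β=1, v≡6 (mod 11); (7|11)=-1, (6|11)=-1; sign (−1)^0·-1^1·-1^-2 = -1.
(a,b)_7: α=3, u≡4; β=0, v≡3 (mod 7); (4|7)=+1, (3|7)=-1; sign (−1)^0·+1^0·-1^3 = -1.
Ram(-29393, 27170) = {5, 7, 11, 19}; no ℚ_5-point on the conic.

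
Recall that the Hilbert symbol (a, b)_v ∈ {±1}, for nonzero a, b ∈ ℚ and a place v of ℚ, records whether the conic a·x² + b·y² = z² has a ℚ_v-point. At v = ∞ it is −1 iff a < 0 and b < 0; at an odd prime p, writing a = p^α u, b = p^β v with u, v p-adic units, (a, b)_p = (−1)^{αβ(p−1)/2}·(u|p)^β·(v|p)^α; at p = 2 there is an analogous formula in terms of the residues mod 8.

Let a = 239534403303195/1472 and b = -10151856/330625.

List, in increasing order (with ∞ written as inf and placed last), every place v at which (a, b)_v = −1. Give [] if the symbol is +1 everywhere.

(a, b) ≡ (13685, -70499) mod (ℚ^×)²; places V = {2, 3, 5, 7, 11, 13, 17, 23, 29, ∞}.
(a,b)_5: α=1, u≡2; β=-4, v≡1 (mod 5); (2|5)=-1, (1|5)=+1; sign (−1)^0·-1^-4·+1^1 = +1.
(a,b)_3: α=4, u≡2; β=2, v≡1 (mod 3); (2|3)=-1, (1|3)=+1; sign (−1)^0·-1^2·+1^4 = +1.
(a,b)_2: α=-6, β=4; u≡5, v≡5 (mod 8); ε(u)ε(v)=0·0, αω(v)=-6·1, βω(u)=4·1; sum ≡ 0  ⇒  +1.
(a,b)_7: α=1, u≡1; β=0, v≡6 (mod 7); (1|7)=+1, (6|7)=-1; sign (−1)^0·+1^0·-1^1 = -1.
(a,b)_∞: sgn(13685)=+, sgn(-70499)=−, so +1.
(a,b)_17: α=3, u≡3; β=1, v≡16 (mod 17); (3|17)=-1, (16|17)=+1; sign (−1)^0·-1^1·+1^3 = -1.
(a,b)_23: α=-1, u≡14; β=-2, v≡17 (mod 23); (14|23)=-1, (17|23)=-1; sign (−1)^0·-1^-2·-1^-1 = -1.
(a,b)_13: α=2, u≡1; β=1, v≡7 (mod 13); (1|13)=+1, (7|13)=-1; sign (−1)^0·+1^1·-1^2 = +1.
(a,b)_29: α=2, u≡19; β=1, v≡23 (mod 29); (19|29)=-1, (23|29)=+1; sign (−1)^0·-1^1·+1^2 = -1.
(a,b)_11: α=2, u≡1; β=1, v≡9 (mod 11); (1|11)=+1, (9|11)=+1; sign (−1)^0·+1^1·+1^2 = +1.
|Ram(13685, -70499)| = 4, even; anisotropic at {7, 17, 23, 29}.

[7, 17, 23, 29]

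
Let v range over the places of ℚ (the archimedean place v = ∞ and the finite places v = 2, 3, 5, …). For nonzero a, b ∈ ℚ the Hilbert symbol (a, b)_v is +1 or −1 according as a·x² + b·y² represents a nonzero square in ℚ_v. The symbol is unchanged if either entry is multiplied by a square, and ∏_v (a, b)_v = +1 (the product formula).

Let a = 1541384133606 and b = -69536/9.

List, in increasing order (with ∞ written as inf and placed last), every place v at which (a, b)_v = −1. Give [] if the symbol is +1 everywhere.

[2, 17, 37, 53]

Mod squares: a ≡ 171264903734, b ≡ -4346. Check v ∈ {∞, 2, 3, 17, 31, 37, 41, 43, 47, 53}.
v=47: a=47^1·(≡5), b=47^0·(≡34) mod 47; (5|47)=-1, (34|47)=+1; (−1)^{1·0·23}·(-1)^0·(+1)^1 = +1.
v=3: a=3^2·(≡2), b=3^-2·(≡1) mod 3; (2|3)=-1, (1|3)=+1; (−1)^{2·-2·1}·(-1)^-2·(+1)^2 = +1.
v=31: a=31^1·(≡2), b=31^0·(≡10) mod 31; (2|31)=+1, (10|31)=+1; (−1)^{1·0·15}·(+1)^0·(+1)^1 = +1.
v=∞: 171264903734 > 0 and -4346 < 0  ⇒  (a,b)_∞ = +1.
v=43: a=43^1·(≡10), b=43^0·(≡9) mod 43; (10|43)=+1, (9|43)=+1; (−1)^{1·0·21}·(+1)^0·(+1)^1 = +1.
v=53: a=53^1·(≡34), b=53^1·(≡25) mod 53; (34|53)=-1, (25|53)=+1; (−1)^{1·1·26}·(-1)^1·(+1)^1 = -1.
v=2: v_2(a)=1, v_2(b)=5; units ≡ 3, 3 (mod 8); ε·ε+αω+βω = 1·1+1·1+5·1 ≡ 1  ⇒  (a,b)_2 = -1.
v=37: a=37^1·(≡36), b=37^0·(≡15) mod 37; (36|37)=+1, (15|37)=-1; (−1)^{1·0·18}·(+1)^0·(-1)^1 = -1.
v=17: a=17^1·(≡14), b=17^0·(≡5) mod 17; (14|17)=-1, (5|17)=-1; (−1)^{1·0·8}·(-1)^0·(-1)^1 = -1.
v=41: a=41^1·(≡11), b=41^1·(≡12) mod 41; (11|41)=-1, (12|41)=-1; (−1)^{1·1·20}·(-1)^1·(-1)^1 = +1.
|Ram(171264903734, -4346)| = 4, even; anisotropic at {2, 17, 37, 53}.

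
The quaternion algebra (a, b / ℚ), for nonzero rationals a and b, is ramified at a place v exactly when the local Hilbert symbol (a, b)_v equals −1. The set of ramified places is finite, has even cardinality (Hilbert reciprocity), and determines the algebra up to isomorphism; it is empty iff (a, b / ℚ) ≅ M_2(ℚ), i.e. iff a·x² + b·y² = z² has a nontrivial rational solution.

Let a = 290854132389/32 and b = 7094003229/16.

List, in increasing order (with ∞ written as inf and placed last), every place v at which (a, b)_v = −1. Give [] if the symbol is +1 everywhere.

Mod squares: a ≡ 38449882, b ≡ 468901. Check v ∈ {∞, 2, 3, 19, 23, 29, 37, 41}.
v=37: a=37^1·(≡9), b=37^1·(≡23) mod 37; (9|37)=+1, (23|37)=-1; (−1)^{1·1·18}·(+1)^1·(-1)^1 = -1.
v=29: a=29^1·(≡4), b=29^1·(≡20) mod 29; (4|29)=+1, (20|29)=+1; (−1)^{1·1·14}·(+1)^1·(+1)^1 = +1.
v=∞: 38449882 > 0 and 468901 > 0  ⇒  (a,b)_∞ = +1.
v=2: v_2(a)=-5, v_2(b)=-4; units ≡ 5, 5 (mod 8); ε·ε+αω+βω = 0·0+-5·1+-4·1 ≡ 1  ⇒  (a,b)_2 = -1.
v=23: a=23^1·(≡2), b=23^1·(≡13) mod 23; (2|23)=+1, (13|23)=+1; (−1)^{1·1·11}·(+1)^1·(+1)^1 = -1.
v=19: a=19^1·(≡5), b=19^1·(≡16) mod 19; (5|19)=+1, (16|19)=+1; (−1)^{1·1·9}·(+1)^1·(+1)^1 = -1.
v=41: a=41^3·(≡16), b=41^2·(≡32) mod 41; (16|41)=+1, (32|41)=+1; (−1)^{3·2·20}·(+1)^2·(+1)^3 = +1.
v=3: a=3^2·(≡1), b=3^2·(≡1) mod 3; (1|3)=+1, (1|3)=+1; (−1)^{2·2·1}·(+1)^2·(+1)^2 = +1.
Ram(38449882, 468901) = {2, 19, 23, 37}; no ℚ_2-point on the conic.

[2, 19, 23, 37]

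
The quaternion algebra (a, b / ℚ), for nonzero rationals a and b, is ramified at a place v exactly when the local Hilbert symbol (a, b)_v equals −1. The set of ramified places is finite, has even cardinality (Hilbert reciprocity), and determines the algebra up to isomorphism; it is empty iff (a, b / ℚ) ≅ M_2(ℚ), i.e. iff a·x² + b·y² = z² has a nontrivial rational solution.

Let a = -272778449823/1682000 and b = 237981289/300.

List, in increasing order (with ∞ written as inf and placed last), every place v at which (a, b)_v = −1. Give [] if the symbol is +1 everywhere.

[5, 7, 11, 13]

Mod squares: a ≡ -24035, b ≡ 5187. Check v ∈ {∞, 2, 3, 5, 7, 11, 13, 19, 23, 29, 31, 53}.
v=7: a=7^0·(≡6), b=7^3·(≡3) mod 7; (6|7)=-1, (3|7)=-1; (−1)^{0·3·3}·(-1)^3·(-1)^0 = -1.
v=11: a=11^1·(≡1), b=11^0·(≡6) mod 11; (1|11)=+1, (6|11)=-1; (−1)^{1·0·5}·(+1)^0·(-1)^1 = -1.
v=29: a=29^-2·(≡5), b=29^0·(≡1) mod 29; (5|29)=+1, (1|29)=+1; (−1)^{-2·0·14}·(+1)^0·(+1)^-2 = +1.
v=13: a=13^0·(≡7), b=13^1·(≡4) mod 13; (7|13)=-1, (4|13)=+1; (−1)^{0·1·6}·(-1)^1·(+1)^0 = -1.
v=19: a=19^1·(≡14), b=19^1·(≡5) mod 19; (14|19)=-1, (5|19)=+1; (−1)^{1·1·9}·(-1)^1·(+1)^1 = +1.
v=31: a=31^2·(≡6), b=31^0·(≡10) mod 31; (6|31)=-1, (10|31)=+1; (−1)^{2·0·15}·(-1)^0·(+1)^2 = +1.
v=23: a=23^1·(≡8), b=23^0·(≡13) mod 23; (8|23)=+1, (13|23)=+1; (−1)^{1·0·11}·(+1)^0·(+1)^1 = +1.
v=2: v_2(a)=-4, v_2(b)=-2; units ≡ 5, 3 (mod 8); ε·ε+αω+βω = 0·1+-4·1+-2·1 ≡ 0  ⇒  (a,b)_2 = +1.
v=5: a=5^-3·(≡2), b=5^-2·(≡2) mod 5; (2|5)=-1, (2|5)=-1; (−1)^{-3·-2·2}·(-1)^-2·(-1)^-3 = -1.
v=3: a=3^10·(≡1), b=3^-1·(≡1) mod 3; (1|3)=+1, (1|3)=+1; (−1)^{10·-1·1}·(+1)^-1·(+1)^10 = +1.
v=53: a=53^0·(≡8), b=53^2·(≡25) mod 53; (8|53)=-1, (25|53)=+1; (−1)^{0·2·26}·(-1)^2·(+1)^0 = +1.
v=∞: -24035 < 0 and 5187 > 0  ⇒  (a,b)_∞ = +1.
(-24035, 5187 / ℚ) ramifies at {5, 7, 11, 13}: a division algebra.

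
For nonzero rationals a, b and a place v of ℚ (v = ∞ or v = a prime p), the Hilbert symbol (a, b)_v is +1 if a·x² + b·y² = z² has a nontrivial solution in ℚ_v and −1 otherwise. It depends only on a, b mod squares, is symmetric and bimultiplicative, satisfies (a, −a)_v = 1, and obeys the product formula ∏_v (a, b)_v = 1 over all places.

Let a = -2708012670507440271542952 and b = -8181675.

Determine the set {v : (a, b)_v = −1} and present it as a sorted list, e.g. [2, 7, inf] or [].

Mod squares: a ≡ -27095178, b ≡ -36363. Check v ∈ {∞, 2, 3, 5, 7, 11, 17, 19, 23, 31, 41}.
v=41: a=41^1·(≡32), b=41^0·(≡39) mod 41; (32|41)=+1, (39|41)=+1; (−1)^{1·0·20}·(+1)^0·(+1)^1 = +1.
v=19: a=19^1·(≡12), b=19^0·(≡10) mod 19; (12|19)=-1, (10|19)=-1; (−1)^{1·0·9}·(-1)^0·(-1)^1 = -1.
v=2: v_2(a)=3, v_2(b)=0; units ≡ 3, 5 (mod 8); ε·ε+αω+βω = 1·0+3·1+0·1 ≡ 1  ⇒  (a,b)_2 = -1.
v=3: a=3^9·(≡2), b=3^3·(≡2) mod 3; (2|3)=-1, (2|3)=-1; (−1)^{9·3·1}·(-1)^3·(-1)^9 = -1.
v=5: a=5^0·(≡3), b=5^2·(≡3) mod 5; (3|5)=-1, (3|5)=-1; (−1)^{0·2·2}·(-1)^2·(-1)^0 = +1.
v=23: a=23^4·(≡9), b=23^1·(≡16) mod 23; (9|23)=+1, (16|23)=+1; (−1)^{4·1·11}·(+1)^1·(+1)^4 = +1.
v=17: a=17^3·(≡16), b=17^1·(≡12) mod 17; (16|17)=+1, (12|17)=-1; (−1)^{3·1·8}·(+1)^1·(-1)^3 = -1.
v=∞: -27095178 < 0 and -36363 < 0  ⇒  (a,b)_∞ = -1.
v=7: a=7^2·(≡2), b=7^0·(≡2) mod 7; (2|7)=+1, (2|7)=+1; (−1)^{2·0·3}·(+1)^0·(+1)^2 = +1.
v=31: a=31^3·(≡14), b=31^1·(≡9) mod 31; (14|31)=+1, (9|31)=+1; (−1)^{3·1·15}·(+1)^1·(+1)^3 = -1.
v=11: a=11^1·(≡10), b=11^0·(≡4) mod 11; (10|11)=-1, (4|11)=+1; (−1)^{1·0·5}·(-1)^0·(+1)^1 = +1.
Ram(-27095178, -36363) = {2, 3, 17, 19, 31, ∞}; no ℚ_2-point on the conic.

[2, 3, 17, 19, 31, inf]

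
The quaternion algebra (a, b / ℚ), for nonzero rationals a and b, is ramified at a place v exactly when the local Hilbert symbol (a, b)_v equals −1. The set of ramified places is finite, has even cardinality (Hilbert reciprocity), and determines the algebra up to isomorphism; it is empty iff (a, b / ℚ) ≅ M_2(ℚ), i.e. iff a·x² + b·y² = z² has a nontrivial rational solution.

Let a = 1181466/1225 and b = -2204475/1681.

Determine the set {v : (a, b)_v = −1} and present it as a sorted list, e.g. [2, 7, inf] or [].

[2, 7, 11, 19]

Mod squares: a ≡ 14586, b ≡ -88179. Check v ∈ {∞, 2, 3, 5, 7, 11, 13, 17, 19, 41}.
v=7: a=7^-2·(≡5), b=7^1·(≡5) mod 7; (5|7)=-1, (5|7)=-1; (−1)^{-2·1·3}·(-1)^1·(-1)^-2 = -1.
v=17: a=17^1·(≡2), b=17^1·(≡8) mod 17; (2|17)=+1, (8|17)=+1; (−1)^{1·1·8}·(+1)^1·(+1)^1 = +1.
v=19: a=19^0·(≡3), b=19^1·(≡3) mod 19; (3|19)=-1, (3|19)=-1; (−1)^{0·1·9}·(-1)^1·(-1)^0 = -1.
v=41: a=41^0·(≡39), b=41^-2·(≡13) mod 41; (39|41)=+1, (13|41)=-1; (−1)^{0·-2·20}·(+1)^-2·(-1)^0 = +1.
v=2: v_2(a)=1, v_2(b)=0; units ≡ 5, 5 (mod 8); ε·ε+αω+βω = 0·0+1·1+0·1 ≡ 1  ⇒  (a,b)_2 = -1.
v=13: a=13^1·(≡4), b=13^1·(≡9) mod 13; (4|13)=+1, (9|13)=+1; (−1)^{1·1·6}·(+1)^1·(+1)^1 = +1.
v=∞: 14586 > 0 and -88179 < 0  ⇒  (a,b)_∞ = +1.
v=11: a=11^1·(≡6), b=11^0·(≡10) mod 11; (6|11)=-1, (10|11)=-1; (−1)^{1·0·5}·(-1)^0·(-1)^1 = -1.
v=3: a=3^5·(≡2), b=3^1·(≡1) mod 3; (2|3)=-1, (1|3)=+1; (−1)^{5·1·1}·(-1)^1·(+1)^5 = +1.
v=5: a=5^-2·(≡4), b=5^2·(≡1) mod 5; (4|5)=+1, (1|5)=+1; (−1)^{-2·2·2}·(+1)^2·(+1)^-2 = +1.
|Ram(14586, -88179)| = 4, even; anisotropic at {2, 7, 11, 19}.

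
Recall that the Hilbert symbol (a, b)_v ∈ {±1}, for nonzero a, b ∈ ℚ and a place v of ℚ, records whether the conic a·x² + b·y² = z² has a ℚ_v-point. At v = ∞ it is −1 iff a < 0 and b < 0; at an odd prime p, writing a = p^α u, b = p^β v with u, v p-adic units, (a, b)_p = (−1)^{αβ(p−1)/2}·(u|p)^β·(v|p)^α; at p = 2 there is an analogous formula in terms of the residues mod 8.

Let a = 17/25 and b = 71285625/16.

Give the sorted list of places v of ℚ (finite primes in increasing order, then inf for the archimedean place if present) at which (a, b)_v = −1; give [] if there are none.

[23, 29]

Mod squares: a ≡ 17, b ≡ 12673. Check v ∈ {∞, 2, 3, 5, 17, 19, 23, 29}.
v=3: a=3^0·(≡2), b=3^2·(≡1) mod 3; (2|3)=-1, (1|3)=+1; (−1)^{0·2·1}·(-1)^2·(+1)^0 = +1.
v=17: a=17^1·(≡15), b=17^0·(≡16) mod 17; (15|17)=+1, (16|17)=+1; (−1)^{1·0·8}·(+1)^0·(+1)^1 = +1.
v=5: a=5^-2·(≡2), b=5^4·(≡2) mod 5; (2|5)=-1, (2|5)=-1; (−1)^{-2·4·2}·(-1)^4·(-1)^-2 = +1.
v=29: a=29^0·(≡3), b=29^1·(≡18) mod 29; (3|29)=-1, (18|29)=-1; (−1)^{0·1·14}·(-1)^1·(-1)^0 = -1.
v=∞: 17 > 0 and 12673 > 0  ⇒  (a,b)_∞ = +1.
v=19: a=19^0·(≡6), b=19^1·(≡12) mod 19; (6|19)=+1, (12|19)=-1; (−1)^{0·1·9}·(+1)^1·(-1)^0 = +1.
v=2: v_2(a)=0, v_2(b)=-4; units ≡ 1, 1 (mod 8); ε·ε+αω+βω = 0·0+0·0+-4·0 ≡ 0  ⇒  (a,b)_2 = +1.
v=23: a=23^0·(≡20), b=23^1·(≡15) mod 23; (20|23)=-1, (15|23)=-1; (−1)^{0·1·11}·(-1)^1·(-1)^0 = -1.
Ram(17, 12673) = {23, 29}; no ℚ_23-point on the conic.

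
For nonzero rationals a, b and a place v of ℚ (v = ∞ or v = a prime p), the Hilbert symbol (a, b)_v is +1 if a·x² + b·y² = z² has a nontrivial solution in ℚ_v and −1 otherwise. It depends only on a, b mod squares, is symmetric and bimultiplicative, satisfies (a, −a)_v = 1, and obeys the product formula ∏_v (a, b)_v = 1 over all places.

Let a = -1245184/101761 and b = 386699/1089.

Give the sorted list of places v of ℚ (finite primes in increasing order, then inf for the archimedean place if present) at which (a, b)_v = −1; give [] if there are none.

(a, b) ≡ (-19, 731) mod (ℚ^×)²; places V = {2, 3, 11, 17, 19, 23, 29, 43, ∞}.
(a,b)_2: α=16, β=0; u≡5, v≡3 (mod 8); ε(u)ε(v)=0·1, αω(v)=16·1, βω(u)=0·1; sum ≡ 0  ⇒  +1.
(a,b)_23: α=0, u≡4; β=2, v≡8 (mod 23); (4|23)=+1, (8|23)=+1; sign (−1)^0·+1^2·+1^0 = +1.
(a,b)_17: α=0, u≡2; β=1, v≡1 (mod 17); (2|17)=+1, (1|17)=+1; sign (−1)^0·+1^1·+1^0 = +1.
(a,b)_19: α=1, u≡8; β=0, v≡5 (mod 19); (8|19)=-1, (5|19)=+1; sign (−1)^0·-1^0·+1^1 = +1.
(a,b)_11: α=-2, u≡1; β=-2, v≡3 (mod 11); (1|11)=+1, (3|11)=+1; sign (−1)^0·+1^-2·+1^-2 = +1.
(a,b)_∞: sgn(-19)=−, sgn(731)=+, so +1.
(a,b)_43: α=0, u≡21; β=1, v≡25 (mod 43); (21|43)=+1, (25|43)=+1; sign (−1)^0·+1^1·+1^0 = +1.
(a,b)_3: α=0, u≡2; β=-2, v≡2 (mod 3); (2|3)=-1, (2|3)=-1; sign (−1)^0·-1^-2·-1^0 = +1.
(a,b)_29: α=-2, u≡21; β=0, v≡28 (mod 29); (21|29)=-1, (28|29)=+1; sign (−1)^0·-1^0·+1^-2 = +1.
Ram(a, b) = ∅: the form -19·x² + 731·y² − z² is isotropic over every ℚ_v, so by Hasse–Minkowski it is isotropic over ℚ.

[]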